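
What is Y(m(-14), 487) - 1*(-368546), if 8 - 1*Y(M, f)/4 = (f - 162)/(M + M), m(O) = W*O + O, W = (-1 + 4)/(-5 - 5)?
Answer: 18063572/49 ≈ 3.6864e+5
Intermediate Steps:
W = -3/10 (W = 3/(-10) = 3*(-⅒) = -3/10 ≈ -0.30000)
m(O) = 7*O/10 (m(O) = -3*O/10 + O = 7*O/10)
Y(M, f) = 32 - 2*(-162 + f)/M (Y(M, f) = 32 - 4*(f - 162)/(M + M) = 32 - 4*(-162 + f)/(2*M) = 32 - 4*(-162 + f)*1/(2*M) = 32 - 2*(-162 + f)/M)
Y(m(-14), 487) - 1*(-368546) = 2*(162 - 1*487 + 16*((7/10)*(-14)))/(((7/10)*(-14))) - 1*(-368546) = 2*(162 - 487 + 16*(-49/5))/(-49/5) + 368546 = 2*(-5/49)*(162 - 487 - 784/5) + 368546 = 2*(-5/49)*(-2409/5) + 368546 = 4818/49 + 368546 = 18063572/49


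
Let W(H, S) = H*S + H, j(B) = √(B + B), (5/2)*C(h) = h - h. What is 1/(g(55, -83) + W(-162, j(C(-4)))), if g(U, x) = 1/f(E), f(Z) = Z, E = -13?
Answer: -13/2107 ≈ -0.0061699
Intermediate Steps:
g(U, x) = -1/13 (g(U, x) = 1/(-13) = -1/13)
C(h) = 0 (C(h) = 2*(h - h)/5 = (⅖)*0 = 0)
j(B) = √2*√B (j(B) = √(2*B) = √2*√B)
W(H, S) = H + H*S
1/(g(55, -83) + W(-162, j(C(-4)))) = 1/(-1/13 - 162*(1 + √2*√0)) = 1/(-1/13 - 162*(1 + √2*0)) = 1/(-1/13 - 162*(1 + 0)) = 1/(-1/13 - 162*1) = 1/(-1/13 - 162) = 1/(-2107/13) = -13/2107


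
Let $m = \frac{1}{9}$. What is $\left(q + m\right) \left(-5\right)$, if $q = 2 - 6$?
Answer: $\frac{175}{9} \approx 19.444$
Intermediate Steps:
$q = -4$ ($q = 2 - 6 = -4$)
$m = \frac{1}{9} \approx 0.11111$
$\left(q + m\right) \left(-5\right) = \left(-4 + \frac{1}{9}\right) \left(-5\right) = \left(- \frac{35}{9}\right) \left(-5\right) = \frac{175}{9}$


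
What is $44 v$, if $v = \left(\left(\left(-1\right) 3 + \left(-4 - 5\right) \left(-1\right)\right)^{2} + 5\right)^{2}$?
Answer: $73964$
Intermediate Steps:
$v = 1681$ ($v = \left(\left(-3 - -9\right)^{2} + 5\right)^{2} = \left(\left(-3 + 9\right)^{2} + 5\right)^{2} = \left(6^{2} + 5\right)^{2} = \left(36 + 5\right)^{2} = 41^{2} = 1681$)
$44 v = 44 \cdot 1681 = 73964$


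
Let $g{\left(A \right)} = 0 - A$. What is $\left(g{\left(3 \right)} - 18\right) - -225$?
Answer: $204$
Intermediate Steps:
$g{\left(A \right)} = - A$
$\left(g{\left(3 \right)} - 18\right) - -225 = \left(\left(-1\right) 3 - 18\right) - -225 = \left(-3 - 18\right) + 225 = -21 + 225 = 204$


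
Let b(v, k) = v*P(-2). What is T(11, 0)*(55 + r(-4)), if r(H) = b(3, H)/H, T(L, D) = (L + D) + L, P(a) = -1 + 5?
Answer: 1144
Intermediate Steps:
P(a) = 4
b(v, k) = 4*v (b(v, k) = v*4 = 4*v)
T(L, D) = D + 2*L (T(L, D) = (D + L) + L = D + 2*L)
r(H) = 12/H (r(H) = (4*3)/H = 12/H)
T(11, 0)*(55 + r(-4)) = (0 + 2*11)*(55 + 12/(-4)) = (0 + 22)*(55 + 12*(-¼)) = 22*(55 - 3) = 22*52 = 1144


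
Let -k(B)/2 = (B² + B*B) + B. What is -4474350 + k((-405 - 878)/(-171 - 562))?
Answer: -2404027502384/537289 ≈ -4.4744e+6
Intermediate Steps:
k(B) = -4*B² - 2*B (k(B) = -2*((B² + B*B) + B) = -2*((B² + B²) + B) = -2*(2*B² + B) = -2*(B + 2*B²) = -4*B² - 2*B)
-4474350 + k((-405 - 878)/(-171 - 562)) = -4474350 - 2*(-405 - 878)/(-171 - 562)*(1 + 2*((-405 - 878)/(-171 - 562))) = -4474350 - 2*(-1283/(-733))*(1 + 2*(-1283/(-733))) = -4474350 - 2*(-1283*(-1/733))*(1 + 2*(-1283*(-1/733))) = -4474350 - 2*1283/733*(1 + 2*(1283/733)) = -4474350 - 2*1283/733*(1 + 2566/733) = -4474350 - 2*1283/733*3299/733 = -4474350 - 8465234/537289 = -2404027502384/537289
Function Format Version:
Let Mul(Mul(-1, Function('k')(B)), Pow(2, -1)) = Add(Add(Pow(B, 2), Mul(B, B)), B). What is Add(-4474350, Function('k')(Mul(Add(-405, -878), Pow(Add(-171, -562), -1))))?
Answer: Rational(-2404027502384, 537289) ≈ -4.4744e+6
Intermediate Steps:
Function('k')(B) = Add(Mul(-4, Pow(B, 2)), Mul(-2, B)) (Function('k')(B) = Mul(-2, Add(Add(Pow(B, 2), Mul(B, B)), B)) = Mul(-2, Add(Add(Pow(B, 2), Pow(B, 2)), B)) = Mul(-2, Add(Mul(2, Pow(B, 2)), B)) = Mul(-2, Add(B, Mul(2, Pow(B, 2)))) = Add(Mul(-4, Pow(B, 2)), Mul(-2, B)))
Add(-4474350, Function('k')(Mul(Add(-405, -878), Pow(Add(-171, -562), -1)))) = Add(-4474350, Mul(-2, Mul(Add(-405, -878), Pow(Add(-171, -562), -1)), Add(1, Mul(2, Mul(Add(-405, -878), Pow(Add(-171, -562), -1)))))) = Add(-4474350, Mul(-2, Mul(-1283, Pow(-733, -1)), Add(1, Mul(2, Mul(-1283, Pow(-733, -1)))))) = Add(-4474350, Mul(-2, Mul(-1283, Rational(-1, 733)), Add(1, Mul(2, Mul(-1283, Rational(-1, 733)))))) = Add(-4474350, Mul(-2, Rational(1283, 733), Add(1, Mul(2, Rational(1283, 733))))) = Add(-4474350, Mul(-2, Rational(1283, 733), Add(1, Rational(2566, 733)))) = Add(-4474350, Mul(-2, Rational(1283, 733), Rational(3299, 733))) = Add(-4474350, Rational(-8465234, 537289)) = Rational(-2404027502384, 537289)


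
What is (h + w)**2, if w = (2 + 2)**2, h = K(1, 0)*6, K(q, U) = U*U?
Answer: 256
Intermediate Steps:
K(q, U) = U**2
h = 0 (h = 0**2*6 = 0*6 = 0)
w = 16 (w = 4**2 = 16)
(h + w)**2 = (0 + 16)**2 = 16**2 = 256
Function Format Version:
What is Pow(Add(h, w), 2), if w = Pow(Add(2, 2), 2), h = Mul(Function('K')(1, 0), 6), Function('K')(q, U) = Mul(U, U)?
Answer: 256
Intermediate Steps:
Function('K')(q, U) = Pow(U, 2)
h = 0 (h = Mul(Pow(0, 2), 6) = Mul(0, 6) = 0)
w = 16 (w = Pow(4, 2) = 16)
Pow(Add(h, w), 2) = Pow(Add(0, 16), 2) = Pow(16, 2) = 256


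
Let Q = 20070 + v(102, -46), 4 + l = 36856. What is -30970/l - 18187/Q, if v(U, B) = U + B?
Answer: -161691193/92710419 ≈ -1.7440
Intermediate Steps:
v(U, B) = B + U
l = 36852 (l = -4 + 36856 = 36852)
Q = 20126 (Q = 20070 + (-46 + 102) = 20070 + 56 = 20126)
-30970/l - 18187/Q = -30970/36852 - 18187/20126 = -30970*1/36852 - 18187*1/20126 = -15485/18426 - 18187/20126 = -161691193/92710419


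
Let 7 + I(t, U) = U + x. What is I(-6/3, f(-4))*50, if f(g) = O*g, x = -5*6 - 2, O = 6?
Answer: -3150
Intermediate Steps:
x = -32 (x = -30 - 2 = -32)
f(g) = 6*g
I(t, U) = -39 + U (I(t, U) = -7 + (U - 32) = -7 + (-32 + U) = -39 + U)
I(-6/3, f(-4))*50 = (-39 + 6*(-4))*50 = (-39 - 24)*50 = -63*50 = -3150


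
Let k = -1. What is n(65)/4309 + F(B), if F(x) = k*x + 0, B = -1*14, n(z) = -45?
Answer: 60281/4309 ≈ 13.990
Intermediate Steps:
B = -14
F(x) = -x (F(x) = -x + 0 = -x)
n(65)/4309 + F(B) = -45/4309 - 1*(-14) = -45*1/4309 + 14 = -45/4309 + 14 = 60281/4309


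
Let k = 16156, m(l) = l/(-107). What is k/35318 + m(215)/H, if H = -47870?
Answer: 8276007941/18090197462 ≈ 0.45749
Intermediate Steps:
m(l) = -l/107 (m(l) = l*(-1/107) = -l/107)
k/35318 + m(215)/H = 16156/35318 - 1/107*215/(-47870) = 16156*(1/35318) - 215/107*(-1/47870) = 8078/17659 + 43/1024418 = 8276007941/18090197462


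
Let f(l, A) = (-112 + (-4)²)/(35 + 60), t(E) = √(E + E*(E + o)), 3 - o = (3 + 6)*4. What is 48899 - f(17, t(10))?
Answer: 4645501/95 ≈ 48900.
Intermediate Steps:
o = -33 (o = 3 - (3 + 6)*4 = 3 - 9*4 = 3 - 1*36 = 3 - 36 = -33)
t(E) = √(E + E*(-33 + E)) (t(E) = √(E + E*(E - 33)) = √(E + E*(-33 + E)))
f(l, A) = -96/95 (f(l, A) = (-112 + 16)/95 = -96*1/95 = -96/95)
48899 - f(17, t(10)) = 48899 - 1*(-96/95) = 48899 + 96/95 = 4645501/95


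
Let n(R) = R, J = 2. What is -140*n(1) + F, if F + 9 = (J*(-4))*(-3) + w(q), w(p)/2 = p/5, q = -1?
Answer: -627/5 ≈ -125.40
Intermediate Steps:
w(p) = 2*p/5 (w(p) = 2*(p/5) = 2*p/5)
F = 73/5 (F = -9 + ((2*(-4))*(-3) + (⅖)*(-1)) = -9 + (-8*(-3) - ⅖) = -9 + (24 - ⅖) = -9 + 118/5 = 73/5 ≈ 14.600)
-140*n(1) + F = -140*1 + 73/5 = -140 + 73/5 = -627/5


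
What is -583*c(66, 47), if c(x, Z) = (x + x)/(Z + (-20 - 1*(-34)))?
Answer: -76956/61 ≈ -1261.6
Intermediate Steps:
c(x, Z) = 2*x/(14 + Z) (c(x, Z) = (2*x)/(Z + (-20 + 34)) = (2*x)/(Z + 14) = (2*x)/(14 + Z) = 2*x/(14 + Z))
-583*c(66, 47) = -1166*66/(14 + 47) = -1166*66/61 = -583*132/61 = -76956/61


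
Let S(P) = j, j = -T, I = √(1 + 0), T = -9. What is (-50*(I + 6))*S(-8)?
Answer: -3150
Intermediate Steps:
I = 1 (I = √1 = 1)
j = 9 (j = -1*(-9) = 9)
S(P) = 9
(-50*(I + 6))*S(-8) = -50*(1 + 6)*9 = -50*7*9 = -350*9 = -3150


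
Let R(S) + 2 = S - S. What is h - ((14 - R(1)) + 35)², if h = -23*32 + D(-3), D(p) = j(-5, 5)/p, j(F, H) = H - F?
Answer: -10021/3 ≈ -3340.3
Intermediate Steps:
R(S) = -2 (R(S) = -2 + (S - S) = -2 + 0 = -2)
D(p) = 10/p (D(p) = (5 - 1*(-5))/p = (5 + 5)/p = 10/p)
h = -2218/3 (h = -23*32 + 10/(-3) = -736 + 10*(-⅓) = -736 - 10/3 = -2218/3 ≈ -739.33)
h - ((14 - R(1)) + 35)² = -2218/3 - ((14 - 1*(-2)) + 35)² = -2218/3 - ((14 + 2) + 35)² = -2218/3 - (16 + 35)² = -2218/3 - 1*51² = -2218/3 - 1*2601 = -2218/3 - 2601 = -10021/3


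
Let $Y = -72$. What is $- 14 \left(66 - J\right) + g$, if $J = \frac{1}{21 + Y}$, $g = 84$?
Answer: $- \frac{42854}{51} \approx -840.27$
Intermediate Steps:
$J = - \frac{1}{51}$ ($J = \frac{1}{21 - 72} = \frac{1}{-51} = - \frac{1}{51} \approx -0.019608$)
$- 14 \left(66 - J\right) + g = - 14 \left(66 - - \frac{1}{51}\right) + 84 = - 14 \left(66 + \frac{1}{51}\right) + 84 = \left(-14\right) \frac{3367}{51} + 84 = - \frac{47138}{51} + 84 = - \frac{42854}{51}$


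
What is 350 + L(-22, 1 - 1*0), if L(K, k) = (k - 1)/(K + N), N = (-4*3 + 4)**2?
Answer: 350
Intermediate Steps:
N = 64 (N = (-12 + 4)**2 = (-8)**2 = 64)
L(K, k) = (-1 + k)/(64 + K) (L(K, k) = (k - 1)/(K + 64) = (-1 + k)/(64 + K))
350 + L(-22, 1 - 1*0) = 350 + (-1 + (1 - 1*0))/(64 - 22) = 350 + (-1 + (1 + 0))/42 = 350 + (-1 + 1)/42 = 350 + (1/42)*0 = 350 + 0 = 350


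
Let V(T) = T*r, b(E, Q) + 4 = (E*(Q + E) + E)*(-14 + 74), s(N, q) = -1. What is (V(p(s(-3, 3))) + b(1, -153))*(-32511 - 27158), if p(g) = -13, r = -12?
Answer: 531531452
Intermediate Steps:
b(E, Q) = -4 + 60*E + 60*E*(E + Q) (b(E, Q) = -4 + (E*(Q + E) + E)*(-14 + 74) = -4 + (E*(E + Q) + E)*60 = -4 + (E + E*(E + Q))*60 = -4 + (60*E + 60*E*(E + Q)) = -4 + 60*E + 60*E*(E + Q))
V(T) = -12*T (V(T) = T*(-12) = -12*T)
(V(p(s(-3, 3))) + b(1, -153))*(-32511 - 27158) = (-12*(-13) + (-4 + 60*1 + 60*1² + 60*1*(-153)))*(-32511 - 27158) = (156 + (-4 + 60 + 60*1 - 9180))*(-59669) = (156 + (-4 + 60 + 60 - 9180))*(-59669) = (156 - 9064)*(-59669) = -8908*(-59669) = 531531452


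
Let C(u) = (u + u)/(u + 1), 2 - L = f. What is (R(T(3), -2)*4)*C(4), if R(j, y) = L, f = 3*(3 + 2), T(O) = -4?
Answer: -416/5 ≈ -83.200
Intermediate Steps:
f = 15 (f = 3*5 = 15)
L = -13 (L = 2 - 1*15 = 2 - 15 = -13)
R(j, y) = -13
C(u) = 2*u/(1 + u) (C(u) = (2*u)/(1 + u) = 2*u/(1 + u))
(R(T(3), -2)*4)*C(4) = (-13*4)*(2*4/(1 + 4)) = -104*4/5 = -52*8/5 = -416/5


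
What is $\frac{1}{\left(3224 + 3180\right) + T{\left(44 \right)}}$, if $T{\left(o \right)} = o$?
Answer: $\frac{1}{6448} \approx 0.00015509$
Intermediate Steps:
$\frac{1}{\left(3224 + 3180\right) + T{\left(44 \right)}} = \frac{1}{\left(3224 + 3180\right) + 44} = \frac{1}{6404 + 44} = \frac{1}{6448}$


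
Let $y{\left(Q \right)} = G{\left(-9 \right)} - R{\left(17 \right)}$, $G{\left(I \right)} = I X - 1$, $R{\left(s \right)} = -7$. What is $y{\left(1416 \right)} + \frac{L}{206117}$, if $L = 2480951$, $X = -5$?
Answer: $\frac{12992918}{206117} \approx 63.037$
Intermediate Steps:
$G{\left(I \right)} = -1 - 5 I$ ($G{\left(I \right)} = I \left(-5\right) - 1 = - 5 I - 1 = -1 - 5 I$)
$y{\left(Q \right)} = 51$ ($y{\left(Q \right)} = \left(-1 - -45\right) - -7 = \left(-1 + 45\right) + 7 = 44 + 7 = 51$)
$y{\left(1416 \right)} + \frac{L}{206117} = 51 + \frac{2480951}{206117} = \frac{12992918}{206117}$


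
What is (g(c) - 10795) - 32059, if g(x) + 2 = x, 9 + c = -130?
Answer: -42995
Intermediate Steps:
c = -139 (c = -9 - 130 = -139)
g(x) = -2 + x
(g(c) - 10795) - 32059 = ((-2 - 139) - 10795) - 32059 = (-141 - 10795) - 32059 = -10936 - 32059 = -42995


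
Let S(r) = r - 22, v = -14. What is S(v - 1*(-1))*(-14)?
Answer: 490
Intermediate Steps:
S(r) = -22 + r
S(v - 1*(-1))*(-14) = (-22 + (-14 - 1*(-1)))*(-14) = (-22 + (-14 + 1))*(-14) = (-22 - 13)*(-14) = -35*(-14) = 490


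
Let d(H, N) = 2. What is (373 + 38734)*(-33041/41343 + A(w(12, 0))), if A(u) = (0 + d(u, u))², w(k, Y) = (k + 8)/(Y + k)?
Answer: 5175068417/41343 ≈ 1.2517e+5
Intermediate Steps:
w(k, Y) = (8 + k)/(Y + k)
A(u) = 4 (A(u) = (0 + 2)² = 2² = 4)
(373 + 38734)*(-33041/41343 + A(w(12, 0))) = (373 + 38734)*(-33041/41343 + 4) = 39107*(-33041*1/41343 + 4) = 39107*(-33041/41343 + 4) = 39107*(132331/41343) = 5175068417/41343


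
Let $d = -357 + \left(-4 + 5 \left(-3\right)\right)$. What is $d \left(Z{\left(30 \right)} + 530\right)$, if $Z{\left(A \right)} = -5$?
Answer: $-197400$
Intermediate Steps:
$d = -376$ ($d = -357 - 19 = -376$)
$d \left(Z{\left(30 \right)} + 530\right) = - 376 \left(-5 + 530\right) = \left(-376\right) 525 = -197400$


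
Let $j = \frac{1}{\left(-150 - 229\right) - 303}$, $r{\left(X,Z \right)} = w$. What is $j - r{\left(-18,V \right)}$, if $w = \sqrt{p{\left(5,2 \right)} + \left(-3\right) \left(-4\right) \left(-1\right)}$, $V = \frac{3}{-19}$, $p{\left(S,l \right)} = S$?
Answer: $- \frac{1}{682} - i \sqrt{7} \approx -0.0014663 - 2.6458 i$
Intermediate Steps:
$V = - \frac{3}{19}$ ($V = 3 \left(- \frac{1}{19}\right) = - \frac{3}{19} \approx -0.15789$)
$w = i \sqrt{7}$ ($w = \sqrt{5 + \left(-3\right) \left(-4\right) \left(-1\right)} = \sqrt{5 + 12 \left(-1\right)} = \sqrt{5 - 12} = \sqrt{-7} = i \sqrt{7} \approx 2.6458 i$)
$r{\left(X,Z \right)} = i \sqrt{7}$
$j = - \frac{1}{682}$ ($j = \frac{1}{-379 - 303} = \frac{1}{-682} = - \frac{1}{682} \approx -0.0014663$)
$j - r{\left(-18,V \right)} = - \frac{1}{682} - i \sqrt{7}$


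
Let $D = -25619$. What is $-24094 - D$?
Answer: $1525$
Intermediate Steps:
$-24094 - D = -24094 - -25619 = -24094 + 25619 = 1525$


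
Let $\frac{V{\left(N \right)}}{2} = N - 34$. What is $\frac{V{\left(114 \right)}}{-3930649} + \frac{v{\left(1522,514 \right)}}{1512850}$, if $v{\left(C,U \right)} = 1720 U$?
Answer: $\frac{347476611192}{594648233965} \approx 0.58434$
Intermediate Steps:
$V{\left(N \right)} = -68 + 2 N$ ($V{\left(N \right)} = 2 \left(N - 34\right) = 2 \left(-34 + N\right) = -68 + 2 N$)
$\frac{V{\left(114 \right)}}{-3930649} + \frac{v{\left(1522,514 \right)}}{1512850} = \frac{-68 + 2 \cdot 114}{-3930649} + \frac{1720 \cdot 514}{1512850} = \left(-68 + 228\right) \left(- \frac{1}{3930649}\right) + 884080 \cdot \frac{1}{1512850} = 160 \left(- \frac{1}{3930649}\right) + \frac{88408}{151285} = - \frac{160}{3930649} + \frac{88408}{151285} = \frac{347476611192}{594648233965}$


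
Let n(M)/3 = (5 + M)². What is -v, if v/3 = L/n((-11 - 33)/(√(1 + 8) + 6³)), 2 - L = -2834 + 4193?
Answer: 65083077/1104601 ≈ 58.920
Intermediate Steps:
L = -1357 (L = 2 - (-2834 + 4193) = 2 - 1*1359 = 2 - 1359 = -1357)
n(M) = 3*(5 + M)²
v = -65083077/1104601 (v = 3*(-1357*1/(3*(5 + (-11 - 33)/(√(1 + 8) + 6³))²)) = 3*(-1357*1/(3*(5 - 44/(√9 + 216))²)) = 3*(-1357*1/(3*(5 - 44/(3 + 216))²)) = 3*(-1357*1/(3*(5 - 44/219)²)) = 3*(-1357/(3*(1051/219)²)) = 3*(-1357/(3*(1104601/47961))) = 3*(-1357/1104601/15987) = 3*(-1357*15987/1104601) = 3*(-21694359/1104601) = -65083077/1104601 ≈ -58.920)
-v = -1*(-65083077/1104601) = 65083077/1104601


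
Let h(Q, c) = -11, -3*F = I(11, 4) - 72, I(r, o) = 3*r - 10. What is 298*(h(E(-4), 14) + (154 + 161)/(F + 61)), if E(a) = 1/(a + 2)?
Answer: -239443/116 ≈ -2064.2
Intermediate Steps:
I(r, o) = -10 + 3*r
F = 49/3 (F = -((-10 + 3*11) - 72)/3 = -((-10 + 33) - 72)/3 = -(23 - 72)/3 = -⅓*(-49) = 49/3 ≈ 16.333)
E(a) = 1/(2 + a)
298*(h(E(-4), 14) + (154 + 161)/(F + 61)) = 298*(-11 + (154 + 161)/(49/3 + 61)) = 298*(-11 + 315/(232/3)) = 298*(-11 + 315*(3/232)) = 298*(-11 + 945/232) = 298*(-1607/232) = -239443/116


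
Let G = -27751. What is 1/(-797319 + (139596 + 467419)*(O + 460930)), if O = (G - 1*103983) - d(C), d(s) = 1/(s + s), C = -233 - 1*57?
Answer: 116/23179829185439 ≈ 5.0044e-12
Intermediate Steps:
C = -290 (C = -233 - 57 = -290)
d(s) = 1/(2*s)
O = -76405719/580 (O = (-27751 - 1*103983) - 1/(2*(-290)) = (-27751 - 103983) - (-1)/(2*290) = -131734 - 1*(-1/580) = -131734 + 1/580 = -76405719/580 ≈ -1.3173e+5)
1/(-797319 + (139596 + 467419)*(O + 460930)) = 1/(-797319 + (139596 + 467419)*(-76405719/580 + 460930)) = 1/(-797319 + 607015*(190933681/580)) = 1/(-797319 + 23179921674443/116) = 1/(23179829185439/116) = 116/23179829185439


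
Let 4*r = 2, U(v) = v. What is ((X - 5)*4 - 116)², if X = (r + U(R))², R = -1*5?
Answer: 3025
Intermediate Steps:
R = -5
r = ½ (r = (¼)*2 = ½ ≈ 0.50000)
X = 81/4 (X = (½ - 5)² = (-9/2)² = 81/4 ≈ 20.250)
((X - 5)*4 - 116)² = ((81/4 - 5)*4 - 116)² = ((61/4)*4 - 116)² = (61 - 116)² = (-55)² = 3025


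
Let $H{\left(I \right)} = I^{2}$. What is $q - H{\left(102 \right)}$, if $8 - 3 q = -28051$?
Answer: $-1051$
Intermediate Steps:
$q = 9353$ ($q = \frac{8}{3} - - \frac{28051}{3} = \frac{8}{3} + \frac{28051}{3} = 9353$)
$q - H{\left(102 \right)} = 9353 - 102^{2} = 9353 - 10404 = -1051$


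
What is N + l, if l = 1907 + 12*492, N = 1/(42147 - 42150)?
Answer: 23432/3 ≈ 7810.7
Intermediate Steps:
N = -⅓ (N = 1/(-3) = -⅓ ≈ -0.33333)
l = 7811 (l = 1907 + 5904 = 7811)
N + l = -⅓ + 7811 = 23432/3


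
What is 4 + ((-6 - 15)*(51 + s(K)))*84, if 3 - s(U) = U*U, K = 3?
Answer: -79376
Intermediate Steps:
s(U) = 3 - U**2 (s(U) = 3 - U*U = 3 - U**2)
4 + ((-6 - 15)*(51 + s(K)))*84 = 4 + ((-6 - 15)*(51 + (3 - 1*3**2)))*84 = 4 - 21*(51 + (3 - 1*9))*84 = 4 - 21*(51 + (3 - 9))*84 = 4 - 21*(51 - 6)*84 = 4 - 21*45*84 = 4 - 945*84 = 4 - 79380 = -79376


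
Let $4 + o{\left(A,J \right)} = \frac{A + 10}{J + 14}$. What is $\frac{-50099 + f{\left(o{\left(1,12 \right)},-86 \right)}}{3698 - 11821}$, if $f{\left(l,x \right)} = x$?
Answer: $\frac{50185}{8123} \approx 6.1781$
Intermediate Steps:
$o{\left(A,J \right)} = -4 + \frac{10 + A}{14 + J}$ ($o{\left(A,J \right)} = -4 + \frac{A + 10}{J + 14} = -4 + \frac{10 + A}{14 + J}$)
$\frac{-50099 + f{\left(o{\left(1,12 \right)},-86 \right)}}{3698 - 11821} = \frac{-50099 - 86}{3698 - 11821} = - \frac{50185}{-8123} = \left(-50185\right) \left(- \frac{1}{8123}\right) = \frac{50185}{8123}$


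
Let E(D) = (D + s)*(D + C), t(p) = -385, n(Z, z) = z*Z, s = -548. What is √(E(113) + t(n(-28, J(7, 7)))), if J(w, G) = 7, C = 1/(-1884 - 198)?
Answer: I*√23860146810/694 ≈ 222.58*I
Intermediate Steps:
C = -1/2082 (C = 1/(-2082) = -1/2082 ≈ -0.00048031)
n(Z, z) = Z*z
E(D) = (-548 + D)*(-1/2082 + D) (E(D) = (D - 548)*(D - 1/2082) = (-548 + D)*(-1/2082 + D))
√(E(113) + t(n(-28, J(7, 7)))) = √((274/1041 + 113² - 1140937/2082*113) - 385) = √((274/1041 + 12769 - 128925881/2082) - 385) = √(-34113425/694 - 385) = √(-34380615/694) = I*√23860146810/694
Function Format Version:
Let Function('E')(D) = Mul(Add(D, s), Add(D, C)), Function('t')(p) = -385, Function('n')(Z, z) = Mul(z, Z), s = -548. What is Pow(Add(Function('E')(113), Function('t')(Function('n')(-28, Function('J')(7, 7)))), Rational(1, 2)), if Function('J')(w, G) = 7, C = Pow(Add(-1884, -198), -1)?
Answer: Mul(Rational(1, 694), I, Pow(23860146810, Rational(1, 2))) ≈ Mul(222.58, I)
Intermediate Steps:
C = Rational(-1, 2082) (C = Pow(-2082, -1) = Rational(-1, 2082) ≈ -0.00048031)
Function('n')(Z, z) = Mul(Z, z)
Function('E')(D) = Mul(Add(-548, D), Add(Rational(-1, 2082), D)) (Function('E')(D) = Mul(Add(D, -548), Add(D, Rational(-1, 2082))) = Mul(Add(-548, D), Add(Rational(-1, 2082), D)))
Pow(Add(Function('E')(113), Function('t')(Function('n')(-28, Function('J')(7, 7)))), Rational(1, 2)) = Pow(Add(Add(Rational(274, 1041), Pow(113, 2), Mul(Rational(-1140937, 2082), 113)), -385), Rational(1, 2)) = Pow(Add(Add(Rational(274, 1041), 12769, Rational(-128925881, 2082)), -385), Rational(1, 2)) = Pow(Add(Rational(-34113425, 694), -385), Rational(1, 2)) = Pow(Rational(-34380615, 694), Rational(1, 2)) = Mul(Rational(1, 694), I, Pow(23860146810, Rational(1, 2)))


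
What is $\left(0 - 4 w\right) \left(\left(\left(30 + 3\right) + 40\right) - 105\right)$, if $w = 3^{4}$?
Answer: $10368$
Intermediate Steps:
$w = 81$
$\left(0 - 4 w\right) \left(\left(\left(30 + 3\right) + 40\right) - 105\right) = \left(0 - 324\right) \left(\left(\left(30 + 3\right) + 40\right) - 105\right) = \left(0 - 324\right) \left(\left(33 + 40\right) - 105\right) = - 324 \left(73 - 105\right) = \left(-324\right) \left(-32\right) = 10368$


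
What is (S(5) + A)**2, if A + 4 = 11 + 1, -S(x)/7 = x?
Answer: 729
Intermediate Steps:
S(x) = -7*x
A = 8 (A = -4 + (11 + 1) = -4 + 12 = 8)
(S(5) + A)**2 = (-7*5 + 8)**2 = (-35 + 8)**2 = (-27)**2 = 729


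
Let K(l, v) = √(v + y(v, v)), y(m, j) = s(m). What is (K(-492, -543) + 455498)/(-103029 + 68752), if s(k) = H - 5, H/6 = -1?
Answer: -455498/34277 - I*√554/34277 ≈ -13.289 - 0.00068668*I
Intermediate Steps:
H = -6 (H = 6*(-1) = -6)
s(k) = -11 (s(k) = -6 - 5 = -11)
y(m, j) = -11
K(l, v) = √(-11 + v) (K(l, v) = √(v - 11) = √(-11 + v))
(K(-492, -543) + 455498)/(-103029 + 68752) = (√(-11 - 543) + 455498)/(-103029 + 68752) = (√(-554) + 455498)/(-34277) = (I*√554 + 455498)*(-1/34277) = (455498 + I*√554)*(-1/34277) = -455498/34277 - I*√554/34277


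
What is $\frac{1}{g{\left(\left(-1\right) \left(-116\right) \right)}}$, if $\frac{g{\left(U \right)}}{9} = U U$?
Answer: $\frac{1}{121104} \approx 8.2574 \cdot 10^{-6}$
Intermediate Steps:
$g{\left(U \right)} = 9 U^{2}$ ($g{\left(U \right)} = 9 U U = 9 U^{2}$)
$\frac{1}{g{\left(\left(-1\right) \left(-116\right) \right)}} = \frac{1}{9 \left(\left(-1\right) \left(-116\right)\right)^{2}} = \frac{1}{9 \cdot 116^{2}} = \frac{1}{9 \cdot 13456} = \frac{1}{121104}$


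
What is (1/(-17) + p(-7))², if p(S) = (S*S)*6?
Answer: 24970009/289 ≈ 86401.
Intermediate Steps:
p(S) = 6*S² (p(S) = S²*6 = 6*S²)
(1/(-17) + p(-7))² = (1/(-17) + 6*(-7)²)² = (-1/17 + 6*49)² = (-1/17 + 294)² = (4997/17)² = 24970009/289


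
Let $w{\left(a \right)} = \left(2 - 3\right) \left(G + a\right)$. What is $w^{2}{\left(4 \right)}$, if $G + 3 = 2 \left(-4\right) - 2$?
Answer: $81$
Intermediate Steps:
$G = -13$ ($G = -3 + \left(2 \left(-4\right) - 2\right) = -3 - 10 = -13$)
$w{\left(a \right)} = 13 - a$ ($w{\left(a \right)} = \left(2 - 3\right) \left(-13 + a\right) = - (-13 + a) = 13 - a$)
$w^{2}{\left(4 \right)} = \left(13 - 4\right)^{2} = 9^{2} = 81$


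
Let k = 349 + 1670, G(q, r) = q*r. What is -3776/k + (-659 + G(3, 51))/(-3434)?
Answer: -5972585/3466623 ≈ -1.7229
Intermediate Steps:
k = 2019
-3776/k + (-659 + G(3, 51))/(-3434) = -3776/2019 + (-659 + 3*51)/(-3434) = -3776*1/2019 + (-659 + 153)*(-1/3434) = -3776/2019 - 506*(-1/3434) = -3776/2019 + 253/1717 = -5972585/3466623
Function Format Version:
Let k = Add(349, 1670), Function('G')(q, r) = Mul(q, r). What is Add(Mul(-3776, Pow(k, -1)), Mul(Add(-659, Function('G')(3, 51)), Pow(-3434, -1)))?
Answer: Rational(-5972585, 3466623) ≈ -1.7229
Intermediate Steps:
k = 2019
Add(Mul(-3776, Pow(k, -1)), Mul(Add(-659, Function('G')(3, 51)), Pow(-3434, -1))) = Add(Mul(-3776, Pow(2019, -1)), Mul(Add(-659, Mul(3, 51)), Pow(-3434, -1))) = Add(Mul(-3776, Rational(1, 2019)), Mul(Add(-659, 153), Rational(-1, 3434))) = Add(Rational(-3776, 2019), Mul(-506, Rational(-1, 3434))) = Add(Rational(-3776, 2019), Rational(253, 1717)) = Rational(-5972585, 3466623)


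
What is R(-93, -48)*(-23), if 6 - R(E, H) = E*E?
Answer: 198789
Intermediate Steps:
R(E, H) = 6 - E**2 (R(E, H) = 6 - E*E = 6 - E**2)
R(-93, -48)*(-23) = (6 - 1*(-93)**2)*(-23) = (6 - 1*8649)*(-23) = (6 - 8649)*(-23) = -8643*(-23) = 198789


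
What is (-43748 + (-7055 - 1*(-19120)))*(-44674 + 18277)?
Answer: 836336151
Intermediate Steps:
(-43748 + (-7055 - 1*(-19120)))*(-44674 + 18277) = (-43748 + (-7055 + 19120))*(-26397) = (-43748 + 12065)*(-26397) = -31683*(-26397) = 836336151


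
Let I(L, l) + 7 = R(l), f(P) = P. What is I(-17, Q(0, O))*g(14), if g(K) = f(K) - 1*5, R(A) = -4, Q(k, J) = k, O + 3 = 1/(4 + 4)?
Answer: -99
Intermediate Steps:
O = -23/8 (O = -3 + 1/(4 + 4) = -3 + 1/8 = -23/8 ≈ -2.8750)
I(L, l) = -11 (I(L, l) = -7 - 4 = -11)
g(K) = -5 + K (g(K) = K - 1*5 = K - 5 = -5 + K)
I(-17, Q(0, O))*g(14) = -11*(-5 + 14) = -11*9 = -99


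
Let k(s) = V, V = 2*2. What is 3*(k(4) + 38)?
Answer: 126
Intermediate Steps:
V = 4
k(s) = 4
3*(k(4) + 38) = 3*(4 + 38) = 3*42 = 126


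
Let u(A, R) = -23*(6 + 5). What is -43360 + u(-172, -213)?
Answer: -43613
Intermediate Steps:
u(A, R) = -253 (u(A, R) = -23*11 = -253)
-43360 + u(-172, -213) = -43360 - 253 = -43613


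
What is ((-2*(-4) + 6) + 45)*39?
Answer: 2301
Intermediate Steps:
((-2*(-4) + 6) + 45)*39 = ((8 + 6) + 45)*39 = (14 + 45)*39 = 59*39 = 2301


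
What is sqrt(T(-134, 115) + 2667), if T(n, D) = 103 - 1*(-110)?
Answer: 24*sqrt(5) ≈ 53.666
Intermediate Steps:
T(n, D) = 213 (T(n, D) = 103 + 110 = 213)
sqrt(T(-134, 115) + 2667) = sqrt(213 + 2667) = sqrt(2880) = 24*sqrt(5)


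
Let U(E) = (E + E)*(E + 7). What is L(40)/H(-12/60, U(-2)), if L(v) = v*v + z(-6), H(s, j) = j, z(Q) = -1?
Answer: -1599/20 ≈ -79.950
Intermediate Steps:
U(E) = 2*E*(7 + E) (U(E) = (2*E)*(7 + E) = 2*E*(7 + E))
L(v) = -1 + v**2 (L(v) = v*v - 1 = v**2 - 1 = -1 + v**2)
L(40)/H(-12/60, U(-2)) = (-1 + 40**2)/((2*(-2)*(7 - 2))) = (-1 + 1600)/((2*(-2)*5)) = 1599/(-20) = 1599*(-1/20) = -1599/20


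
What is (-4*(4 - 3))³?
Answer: -64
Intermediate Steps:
(-4*(4 - 3))³ = (-4*1)³ = (-4)³ = -64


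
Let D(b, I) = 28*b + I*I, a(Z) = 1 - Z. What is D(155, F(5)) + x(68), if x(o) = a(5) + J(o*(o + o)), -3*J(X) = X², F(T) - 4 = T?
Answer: -85512253/3 ≈ -2.8504e+7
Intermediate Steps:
F(T) = 4 + T
D(b, I) = I² + 28*b (D(b, I) = 28*b + I² = I² + 28*b)
J(X) = -X²/3
x(o) = -4 - 4*o⁴/3 (x(o) = (1 - 1*5) - o²*(o + o)²/3 = (1 - 5) - 4*o⁴/3 = -4 - 4*o⁴/3)
D(155, F(5)) + x(68) = ((4 + 5)² + 28*155) + (-4 - 4/3*68⁴) = (9² + 4340) + (-4 - 4/3*21381376) = (81 + 4340) + (-4 - 85525504/3) = 4421 - 85525516/3 = -85512253/3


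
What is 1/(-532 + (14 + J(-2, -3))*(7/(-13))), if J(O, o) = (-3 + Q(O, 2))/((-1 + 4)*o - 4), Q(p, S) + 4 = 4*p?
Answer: -169/91287 ≈ -0.0018513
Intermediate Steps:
Q(p, S) = -4 + 4*p
J(O, o) = (-7 + 4*O)/(-4 + 3*o) (J(O, o) = (-3 + (-4 + 4*O))/((-1 + 4)*o - 4) = (-7 + 4*O)/(3*o - 4) = (-7 + 4*O)/(-4 + 3*o))
1/(-532 + (14 + J(-2, -3))*(7/(-13))) = 1/(-532 + (14 + (-7 + 4*(-2))/(-4 + 3*(-3)))*(7/(-13))) = 1/(-532 + (14 + (-7 - 8)/(-4 - 9))*(7*(-1/13))) = 1/(-532 + (14 - 15/(-13))*(-7/13)) = 1/(-532 + (14 - 1/13*(-15))*(-7/13)) = 1/(-532 + (14 + 15/13)*(-7/13)) = 1/(-532 + (197/13)*(-7/13)) = 1/(-532 - 1379/169) = 1/(-91287/169) = -169/91287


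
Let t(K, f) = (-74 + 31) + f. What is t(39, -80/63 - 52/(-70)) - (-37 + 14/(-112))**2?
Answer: -28663339/20160 ≈ -1421.8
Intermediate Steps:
t(K, f) = -43 + f
t(39, -80/63 - 52/(-70)) - (-37 + 14/(-112))**2 = (-43 + (-80/63 - 52/(-70))) - (-37 + 14/(-112))**2 = (-43 + (-80*1/63 - 52*(-1/70))) - (-37 + 14*(-1/112))**2 = (-43 + (-80/63 + 26/35)) - (-37 - 1/8)**2 = (-43 - 166/315) - (-297/8)**2 = -13711/315 - 1*88209/64 = -13711/315 - 88209/64 = -28663339/20160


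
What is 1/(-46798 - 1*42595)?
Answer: -1/89393 ≈ -1.1187e-5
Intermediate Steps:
1/(-46798 - 1*42595) = 1/(-46798 - 42595) = 1/(-89393) = -1/89393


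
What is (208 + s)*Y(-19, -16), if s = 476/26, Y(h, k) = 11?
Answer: 32362/13 ≈ 2489.4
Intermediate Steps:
s = 238/13 (s = 476*(1/26) = 238/13 ≈ 18.308)
(208 + s)*Y(-19, -16) = (208 + 238/13)*11 = (2942/13)*11 = 32362/13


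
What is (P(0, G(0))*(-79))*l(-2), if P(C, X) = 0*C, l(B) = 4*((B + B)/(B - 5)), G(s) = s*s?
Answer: 0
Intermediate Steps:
G(s) = s²
l(B) = 8*B/(-5 + B) (l(B) = 4*((2*B)/(-5 + B)) = 4*(2*B/(-5 + B)) = 8*B/(-5 + B))
P(C, X) = 0
(P(0, G(0))*(-79))*l(-2) = (0*(-79))*(8*(-2)/(-5 - 2)) = 0*(8*(-2)/(-7)) = 0*(8*(-2)*(-⅐)) = 0*(16/7) = 0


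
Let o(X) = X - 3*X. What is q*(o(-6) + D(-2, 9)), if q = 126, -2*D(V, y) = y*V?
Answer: 2646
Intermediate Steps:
D(V, y) = -V*y/2 (D(V, y) = -y*V/2 = -V*y/2)
o(X) = -2*X
q*(o(-6) + D(-2, 9)) = 126*(-2*(-6) - ½*(-2)*9) = 126*(12 + 9) = 126*21 = 2646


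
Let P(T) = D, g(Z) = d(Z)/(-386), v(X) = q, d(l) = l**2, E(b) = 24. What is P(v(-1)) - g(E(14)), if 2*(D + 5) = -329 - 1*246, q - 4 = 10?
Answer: -112329/386 ≈ -291.01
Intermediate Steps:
q = 14 (q = 4 + 10 = 14)
v(X) = 14
g(Z) = -Z**2/386 (g(Z) = Z**2/(-386) = Z**2*(-1/386) = -Z**2/386)
D = -585/2 (D = -5 + (-329 - 1*246)/2 = -5 + (-329 - 246)/2 = -5 + (1/2)*(-575) = -5 - 575/2 = -585/2 ≈ -292.50)
P(T) = -585/2
P(v(-1)) - g(E(14)) = -585/2 - (-1)*24**2/386 = -585/2 - (-1)*576/386 = -585/2 - 1*(-288/193) = -585/2 + 288/193 = -112329/386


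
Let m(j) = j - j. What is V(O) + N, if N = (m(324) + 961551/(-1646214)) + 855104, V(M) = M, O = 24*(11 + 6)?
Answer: 469451623339/548738 ≈ 8.5551e+5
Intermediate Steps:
O = 408 (O = 24*17 = 408)
m(j) = 0
N = 469227738235/548738 (N = (0 + 961551/(-1646214)) + 855104 = (0 + 961551*(-1/1646214)) + 855104 = (0 - 320517/548738) + 855104 = -320517/548738 + 855104 = 469227738235/548738 ≈ 8.5510e+5)
V(O) + N = 408 + 469227738235/548738 = 469451623339/548738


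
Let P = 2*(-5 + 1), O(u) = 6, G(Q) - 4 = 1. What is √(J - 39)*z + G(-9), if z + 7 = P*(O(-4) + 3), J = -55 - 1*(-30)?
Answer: 5 - 632*I ≈ 5.0 - 632.0*I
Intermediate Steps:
G(Q) = 5 (G(Q) = 4 + 1 = 5)
P = -8 (P = 2*(-4) = -8)
J = -25 (J = -55 + 30 = -25)
z = -79 (z = -7 - 8*(6 + 3) = -7 - 8*9 = -7 - 72 = -79)
√(J - 39)*z + G(-9) = √(-25 - 39)*(-79) + 5 = √(-64)*(-79) + 5 = (8*I)*(-79) + 5 = -632*I + 5 = 5 - 632*I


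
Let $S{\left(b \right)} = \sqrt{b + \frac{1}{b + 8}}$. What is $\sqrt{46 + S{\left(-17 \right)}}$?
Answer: $\frac{\sqrt{414 + 3 i \sqrt{154}}}{3} \approx 6.7892 + 0.30464 i$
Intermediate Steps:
$S{\left(b \right)} = \sqrt{b + \frac{1}{8 + b}}$
$\sqrt{46 + S{\left(-17 \right)}} = \sqrt{46 + \sqrt{\frac{1 - 17 \left(8 - 17\right)}{8 - 17}}} = \sqrt{46 + \sqrt{\frac{1 - -153}{-9}}} = \sqrt{46 + \sqrt{- \frac{1 + 153}{9}}} = \sqrt{46 + \sqrt{\left(- \frac{1}{9}\right) 154}} = \sqrt{46 + \sqrt{- \frac{154}{9}}} = \sqrt{46 + \frac{i \sqrt{154}}{3}}$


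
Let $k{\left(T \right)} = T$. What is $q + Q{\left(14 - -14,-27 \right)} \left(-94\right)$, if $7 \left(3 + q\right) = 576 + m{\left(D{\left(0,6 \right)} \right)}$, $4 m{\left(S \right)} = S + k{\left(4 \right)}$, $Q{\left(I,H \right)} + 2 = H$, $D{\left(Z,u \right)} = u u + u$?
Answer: $\frac{39297}{14} \approx 2806.9$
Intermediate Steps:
$D{\left(Z,u \right)} = u + u^{2}$ ($D{\left(Z,u \right)} = u^{2} + u = u + u^{2}$)
$Q{\left(I,H \right)} = -2 + H$
$m{\left(S \right)} = 1 + \frac{S}{4}$ ($m{\left(S \right)} = \frac{S + 4}{4} = \frac{4 + S}{4} = 1 + \frac{S}{4}$)
$q = \frac{1133}{14}$ ($q = -3 + \frac{576 + \left(1 + \frac{6 \left(1 + 6\right)}{4}\right)}{7} = -3 + \frac{576 + \left(1 + \frac{6 \cdot 7}{4}\right)}{7} = -3 + \frac{576 + \left(1 + \frac{1}{4} \cdot 42\right)}{7} = -3 + \frac{576 + \left(1 + \frac{21}{2}\right)}{7} = -3 + \frac{576 + \frac{23}{2}}{7} = -3 + \frac{1}{7} \cdot \frac{1175}{2} = -3 + \frac{1175}{14} = \frac{1133}{14} \approx 80.929$)
$q + Q{\left(14 - -14,-27 \right)} \left(-94\right) = \frac{1133}{14} + \left(-2 - 27\right) \left(-94\right) = \frac{1133}{14} - -2726 = \frac{1133}{14} + 2726 = \frac{39297}{14}$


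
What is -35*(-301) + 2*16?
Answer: 10567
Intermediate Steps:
-35*(-301) + 2*16 = 10535 + 32 = 10567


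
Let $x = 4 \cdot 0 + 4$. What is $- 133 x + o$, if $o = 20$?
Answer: $-512$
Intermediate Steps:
$x = 4$ ($x = 0 + 4 = 4$)
$- 133 x + o = \left(-133\right) 4 + 20 = -532 + 20 = -512$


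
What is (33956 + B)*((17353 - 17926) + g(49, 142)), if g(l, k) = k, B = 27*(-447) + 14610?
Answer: -15730207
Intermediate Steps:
B = 2541 (B = -12069 + 14610 = 2541)
(33956 + B)*((17353 - 17926) + g(49, 142)) = (33956 + 2541)*((17353 - 17926) + 142) = 36497*(-573 + 142) = 36497*(-431) = -15730207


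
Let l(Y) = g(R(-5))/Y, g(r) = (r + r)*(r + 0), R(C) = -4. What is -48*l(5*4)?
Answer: -384/5 ≈ -76.800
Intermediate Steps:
g(r) = 2*r**2 (g(r) = (2*r)*r = 2*r**2)
l(Y) = 32/Y (l(Y) = (2*(-4)**2)/Y = (2*16)/Y = 32/Y)
-48*l(5*4) = -1536/(5*4) = -1536/20 = -48*8/5 = -384/5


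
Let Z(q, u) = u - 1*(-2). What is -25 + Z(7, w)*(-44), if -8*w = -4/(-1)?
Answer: -91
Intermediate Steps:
w = -1/2 (w = -(-1)/(2*(-1)) = -(-1)*(-1)/2 = -1/8*4 = -1/2 ≈ -0.50000)
Z(q, u) = 2 + u (Z(q, u) = u + 2 = 2 + u)
-25 + Z(7, w)*(-44) = -25 + (2 - 1/2)*(-44) = -25 + (3/2)*(-44) = -25 - 66 = -91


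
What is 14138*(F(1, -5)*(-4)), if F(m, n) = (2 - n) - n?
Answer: -678624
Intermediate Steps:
F(m, n) = 2 - 2*n
14138*(F(1, -5)*(-4)) = 14138*((2 - 2*(-5))*(-4)) = 14138*((2 + 10)*(-4)) = 14138*(12*(-4)) = 14138*(-48) = -678624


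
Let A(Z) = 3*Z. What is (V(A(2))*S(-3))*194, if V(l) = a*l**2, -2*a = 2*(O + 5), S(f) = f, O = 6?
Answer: 230472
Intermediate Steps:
a = -11 (a = -(6 + 5) = -11 ≈ -11.000)
V(l) = -11*l**2
(V(A(2))*S(-3))*194 = (-11*(3*2)**2*(-3))*194 = (-11*6**2*(-3))*194 = (-11*36*(-3))*194 = -396*(-3)*194 = 1188*194 = 230472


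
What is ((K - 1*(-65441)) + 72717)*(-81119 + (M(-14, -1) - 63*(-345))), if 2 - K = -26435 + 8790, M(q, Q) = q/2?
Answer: -9253414755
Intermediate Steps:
M(q, Q) = q/2 (M(q, Q) = q*(½) = q/2)
K = 17647 (K = 2 - (-26435 + 8790) = 2 - 1*(-17645) = 2 + 17645 = 17647)
((K - 1*(-65441)) + 72717)*(-81119 + (M(-14, -1) - 63*(-345))) = ((17647 - 1*(-65441)) + 72717)*(-81119 + ((½)*(-14) - 63*(-345))) = ((17647 + 65441) + 72717)*(-81119 + (-7 + 21735)) = (83088 + 72717)*(-81119 + 21728) = 155805*(-59391) = -9253414755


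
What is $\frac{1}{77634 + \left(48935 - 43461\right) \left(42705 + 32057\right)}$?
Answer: $\frac{1}{409324822} \approx 2.443 \cdot 10^{-9}$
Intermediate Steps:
$\frac{1}{77634 + \left(48935 - 43461\right) \left(42705 + 32057\right)} = \frac{1}{77634 + 5474 \cdot 74762} = \frac{1}{77634 + 409247188} = \frac{1}{409324822}$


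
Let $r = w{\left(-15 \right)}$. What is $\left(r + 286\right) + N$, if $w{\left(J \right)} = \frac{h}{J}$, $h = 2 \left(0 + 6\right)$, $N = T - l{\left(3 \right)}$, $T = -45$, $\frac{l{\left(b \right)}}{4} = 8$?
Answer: $\frac{1041}{5} \approx 208.2$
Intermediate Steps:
$l{\left(b \right)} = 32$ ($l{\left(b \right)} = 4 \cdot 8 = 32$)
$N = -77$ ($N = -45 - 32 = -77$)
$h = 12$ ($h = 2 \cdot 6 = 12$)
$w{\left(J \right)} = \frac{12}{J}$
$r = - \frac{4}{5}$ ($r = \frac{12}{-15} = 12 \left(- \frac{1}{15}\right) = - \frac{4}{5} \approx -0.8$)
$\left(r + 286\right) + N = \left(- \frac{4}{5} + 286\right) - 77 = \frac{1426}{5} - 77 = \frac{1041}{5}$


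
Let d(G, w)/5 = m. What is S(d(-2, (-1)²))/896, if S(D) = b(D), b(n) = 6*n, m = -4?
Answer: -15/112 ≈ -0.13393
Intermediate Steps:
d(G, w) = -20 (d(G, w) = 5*(-4) = -20)
S(D) = 6*D
S(d(-2, (-1)²))/896 = (6*(-20))/896 = -120*1/896 = -15/112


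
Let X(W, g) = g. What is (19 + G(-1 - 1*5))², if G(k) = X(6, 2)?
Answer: 441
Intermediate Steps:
G(k) = 2
(19 + G(-1 - 1*5))² = (19 + 2)² = 21² = 441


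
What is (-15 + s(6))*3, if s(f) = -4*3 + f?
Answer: -63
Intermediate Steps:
s(f) = -12 + f
(-15 + s(6))*3 = (-15 + (-12 + 6))*3 = (-15 - 6)*3 = -21*3 = -63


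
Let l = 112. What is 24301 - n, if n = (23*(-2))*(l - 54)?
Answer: 26969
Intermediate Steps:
n = -2668 (n = (23*(-2))*(112 - 54) = -46*58 = -2668)
24301 - n = 24301 - 1*(-2668) = 24301 + 2668 = 26969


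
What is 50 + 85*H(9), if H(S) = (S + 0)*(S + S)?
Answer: 13820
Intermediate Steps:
H(S) = 2*S² (H(S) = S*(2*S) = 2*S²)
50 + 85*H(9) = 50 + 85*(2*9²) = 50 + 85*(2*81) = 50 + 85*162 = 50 + 13770 = 13820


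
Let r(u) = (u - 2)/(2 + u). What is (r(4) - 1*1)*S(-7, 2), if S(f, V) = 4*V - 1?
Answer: -14/3 ≈ -4.6667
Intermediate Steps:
S(f, V) = -1 + 4*V
r(u) = (-2 + u)/(2 + u)
(r(4) - 1*1)*S(-7, 2) = ((-2 + 4)/(2 + 4) - 1*1)*(-1 + 4*2) = (2/6 - 1)*(-1 + 8) = ((⅙)*2 - 1)*7 = (⅓ - 1)*7 = -⅔*7 = -14/3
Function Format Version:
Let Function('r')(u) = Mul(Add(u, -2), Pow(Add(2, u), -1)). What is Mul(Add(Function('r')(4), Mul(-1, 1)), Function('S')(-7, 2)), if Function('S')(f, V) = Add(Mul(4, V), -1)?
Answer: Rational(-14, 3) ≈ -4.6667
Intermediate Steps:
Function('S')(f, V) = Add(-1, Mul(4, V))
Function('r')(u) = Mul(Pow(Add(2, u), -1), Add(-2, u)) (Function('r')(u) = Mul(Add(-2, u), Pow(Add(2, u), -1)) = Mul(Pow(Add(2, u), -1), Add(-2, u)))
Mul(Add(Function('r')(4), Mul(-1, 1)), Function('S')(-7, 2)) = Mul(Add(Mul(Pow(Add(2, 4), -1), Add(-2, 4)), Mul(-1, 1)), Add(-1, Mul(4, 2))) = Mul(Add(Mul(Pow(6, -1), 2), -1), Add(-1, 8)) = Mul(Add(Mul(Rational(1, 6), 2), -1), 7) = Mul(Add(Rational(1, 3), -1), 7) = Mul(Rational(-2, 3), 7) = Rational(-14, 3)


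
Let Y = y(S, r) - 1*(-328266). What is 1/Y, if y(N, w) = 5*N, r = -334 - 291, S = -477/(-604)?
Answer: 604/198275049 ≈ 3.0463e-6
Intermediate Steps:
S = 477/604 (S = -477*(-1/604) = 477/604 ≈ 0.78973)
r = -625
Y = 198275049/604 (Y = 5*(477/604) - 1*(-328266) = 2385/604 + 328266 = 198275049/604 ≈ 3.2827e+5)
1/Y = 1/(198275049/604) = 604/198275049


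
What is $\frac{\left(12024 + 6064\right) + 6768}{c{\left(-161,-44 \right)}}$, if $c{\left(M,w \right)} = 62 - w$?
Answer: $\frac{12428}{53} \approx 234.49$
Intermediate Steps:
$\frac{\left(12024 + 6064\right) + 6768}{c{\left(-161,-44 \right)}} = \frac{\left(12024 + 6064\right) + 6768}{62 - -44} = \frac{18088 + 6768}{62 + 44} = \frac{24856}{106} = 24856 \cdot \frac{1}{106} = \frac{12428}{53}$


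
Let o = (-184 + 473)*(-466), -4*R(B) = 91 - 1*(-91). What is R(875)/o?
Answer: 91/269348 ≈ 0.00033785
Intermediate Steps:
R(B) = -91/2 (R(B) = -(91 - 1*(-91))/4 = -(91 + 91)/4 = -¼*182 = -91/2)
o = -134674 (o = 289*(-466) = -134674)
R(875)/o = -91/2/(-134674) = -91/2*(-1/134674) = 91/269348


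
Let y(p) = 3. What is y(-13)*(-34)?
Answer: -102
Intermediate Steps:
y(-13)*(-34) = 3*(-34) = -102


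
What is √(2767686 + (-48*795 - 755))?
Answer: √2728771 ≈ 1651.9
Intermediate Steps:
√(2767686 + (-48*795 - 755)) = √(2767686 + (-38160 - 755)) = √(2767686 - 38915) = √2728771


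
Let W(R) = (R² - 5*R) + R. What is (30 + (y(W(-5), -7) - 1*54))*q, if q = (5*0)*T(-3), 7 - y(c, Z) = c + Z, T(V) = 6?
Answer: 0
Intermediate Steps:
W(R) = R² - 4*R
y(c, Z) = 7 - Z - c (y(c, Z) = 7 - (c + Z) = 7 - (Z + c) = 7 + (-Z - c) = 7 - Z - c)
q = 0 (q = (5*0)*6 = 0*6 = 0)
(30 + (y(W(-5), -7) - 1*54))*q = (30 + ((7 - 1*(-7) - (-5)*(-4 - 5)) - 1*54))*0 = (30 + ((7 + 7 - (-5)*(-9)) - 54))*0 = (30 + ((7 + 7 - 1*45) - 54))*0 = (30 + ((7 + 7 - 45) - 54))*0 = (30 + (-31 - 54))*0 = (30 - 85)*0 = -55*0 = 0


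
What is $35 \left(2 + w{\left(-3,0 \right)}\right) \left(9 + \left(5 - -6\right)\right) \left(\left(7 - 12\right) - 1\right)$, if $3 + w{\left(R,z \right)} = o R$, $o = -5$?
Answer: $-58800$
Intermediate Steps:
$w{\left(R,z \right)} = -3 - 5 R$
$35 \left(2 + w{\left(-3,0 \right)}\right) \left(9 + \left(5 - -6\right)\right) \left(\left(7 - 12\right) - 1\right) = 35 \left(2 - -12\right) \left(9 + \left(5 - -6\right)\right) \left(\left(7 - 12\right) - 1\right) = 35 \left(2 + \left(-3 + 15\right)\right) \left(9 + \left(5 + 6\right)\right) \left(-5 - 1\right) = 35 \left(2 + 12\right) \left(9 + 11\right) \left(-6\right) = 35 \cdot 14 \cdot 20 \left(-6\right) = 35 \cdot 280 \left(-6\right) = 9800 \left(-6\right) = -58800$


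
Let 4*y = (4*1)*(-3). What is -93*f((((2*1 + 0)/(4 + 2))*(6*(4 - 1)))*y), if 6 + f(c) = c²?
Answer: -29574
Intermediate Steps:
y = -3 (y = ((4*1)*(-3))/4 = (4*(-3))/4 = (¼)*(-12) = -3)
f(c) = -6 + c²
-93*f((((2*1 + 0)/(4 + 2))*(6*(4 - 1)))*y) = -93*(-6 + ((((2*1 + 0)/(4 + 2))*(6*(4 - 1)))*(-3))²) = -93*(-6 + ((((2 + 0)/6)*(6*3))*(-3))²) = -93*(-6 + (((2*(⅙))*18)*(-3))²) = -93*(-6 + (((⅓)*18)*(-3))²) = -93*(-6 + (6*(-3))²) = -93*(-6 + (-18)²) = -93*(-6 + 324) = -93*318 = -29574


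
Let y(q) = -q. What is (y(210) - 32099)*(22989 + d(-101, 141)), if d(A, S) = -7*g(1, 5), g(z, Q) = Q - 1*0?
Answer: -741620786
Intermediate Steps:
g(z, Q) = Q (g(z, Q) = Q + 0 = Q)
d(A, S) = -35 (d(A, S) = -7*5 = -35)
(y(210) - 32099)*(22989 + d(-101, 141)) = (-1*210 - 32099)*(22989 - 35) = (-210 - 32099)*22954 = -32309*22954 = -741620786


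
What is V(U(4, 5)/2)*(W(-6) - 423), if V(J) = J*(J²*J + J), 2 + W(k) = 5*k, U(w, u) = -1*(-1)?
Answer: -2275/16 ≈ -142.19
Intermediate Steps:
U(w, u) = 1
W(k) = -2 + 5*k
V(J) = J*(J + J³) (V(J) = J*(J³ + J) = J*(J + J³))
V(U(4, 5)/2)*(W(-6) - 423) = ((1/2)² + (1/2)⁴)*((-2 + 5*(-6)) - 423) = ((1*(½))² + (1*(½))⁴)*((-2 - 30) - 423) = ((½)² + (½)⁴)*(-32 - 423) = (¼ + 1/16)*(-455) = (5/16)*(-455) = -2275/16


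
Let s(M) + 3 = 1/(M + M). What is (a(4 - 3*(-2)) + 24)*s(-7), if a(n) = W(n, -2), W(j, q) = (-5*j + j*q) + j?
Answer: 774/7 ≈ 110.57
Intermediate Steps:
s(M) = -3 + 1/(2*M) (s(M) = -3 + 1/(M + M) = -3 + 1/(2*M))
W(j, q) = -4*j + j*q
a(n) = -6*n (a(n) = n*(-4 - 2) = n*(-6) = -6*n)
(a(4 - 3*(-2)) + 24)*s(-7) = (-6*(4 - 3*(-2)) + 24)*(-3 + (1/2)/(-7)) = (-6*(4 + 6) + 24)*(-3 + (1/2)*(-1/7)) = (-6*10 + 24)*(-3 - 1/14) = (-60 + 24)*(-43/14) = -36*(-43/14) = 774/7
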